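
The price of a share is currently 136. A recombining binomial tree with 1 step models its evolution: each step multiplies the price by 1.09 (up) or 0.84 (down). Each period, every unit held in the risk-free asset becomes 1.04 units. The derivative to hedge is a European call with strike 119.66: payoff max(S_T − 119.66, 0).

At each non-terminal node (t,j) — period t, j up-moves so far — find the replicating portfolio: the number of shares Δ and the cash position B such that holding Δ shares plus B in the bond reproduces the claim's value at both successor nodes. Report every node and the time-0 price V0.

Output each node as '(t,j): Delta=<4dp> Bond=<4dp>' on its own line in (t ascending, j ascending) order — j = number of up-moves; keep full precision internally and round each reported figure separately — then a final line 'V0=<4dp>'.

The replicating-portfolio and risk-neutral prices coincide; use p* = (1.04−0.84)/(1.09−0.84) = 0.8000 for the latter.
Terminal values V(1,·): V(1,0)=0.0000, V(1,1)=28.5800
Node (0,0) S=136.0000: V=(p*·28.5800+(1−p*)·0.0000)/1.04=21.9846; Δ=(28.5800−0.0000)/(148.2400−114.2400)=0.8406; B=V−Δ·S=-92.3354
Check: Δ(0,0)·S0 + B(0,0) = 21.9846 = V0.

(0,0): Delta=0.8406 Bond=-92.3354
V0=21.9846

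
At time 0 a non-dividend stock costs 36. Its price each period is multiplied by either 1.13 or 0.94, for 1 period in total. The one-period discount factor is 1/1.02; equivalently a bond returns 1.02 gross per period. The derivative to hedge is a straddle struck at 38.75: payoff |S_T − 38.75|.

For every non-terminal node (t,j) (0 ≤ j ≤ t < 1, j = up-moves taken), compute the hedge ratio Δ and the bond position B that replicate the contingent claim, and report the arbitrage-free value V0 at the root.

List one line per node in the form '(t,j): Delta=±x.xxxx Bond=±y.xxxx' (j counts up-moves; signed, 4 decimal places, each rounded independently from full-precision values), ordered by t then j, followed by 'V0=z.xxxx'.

The replicating-portfolio and risk-neutral prices coincide; use p* = (1.02−0.94)/(1.13−0.94) = 0.4211 for the latter.
Payoff layer (t=1): V(1,0)=4.9100, V(1,1)=1.9300
Node (0,0) S=36.0000: V=(p*·1.9300+(1−p*)·4.9100)/1.02=3.5836; Δ=(1.9300−4.9100)/(40.6800−33.8400)=-0.4357; B=V−Δ·S=19.2678
Root portfolio cost Δ·36+B reproduces V0=3.5836.

(0,0): Delta=-0.4357 Bond=19.2678
V0=3.5836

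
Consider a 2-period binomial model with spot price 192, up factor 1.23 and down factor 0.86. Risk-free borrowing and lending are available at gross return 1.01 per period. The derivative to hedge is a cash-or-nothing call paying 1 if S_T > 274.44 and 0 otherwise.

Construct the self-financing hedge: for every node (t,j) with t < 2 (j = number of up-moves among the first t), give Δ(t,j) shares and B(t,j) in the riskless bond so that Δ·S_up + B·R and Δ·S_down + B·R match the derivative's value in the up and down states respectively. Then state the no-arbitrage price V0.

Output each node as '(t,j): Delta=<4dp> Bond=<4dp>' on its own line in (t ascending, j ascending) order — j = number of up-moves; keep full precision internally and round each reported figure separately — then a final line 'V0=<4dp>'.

Since d<R<u, set p* = (R−d)/(u−d) = 0.4054; price each node as the discounted p*-expectation of its children.
Terminal payoffs: V(2,0)=0.0000, V(2,1)=0.0000, V(2,2)=1.0000
Node (1,0) S=165.1200: V=(p*·0.0000+(1−p*)·0.0000)/1.01=0.0000; Δ=(0.0000−0.0000)/(203.0976−142.0032)=0.0000; B=V−Δ·S=0.0000
Node (1,1) S=236.1600: V=(p*·1.0000+(1−p*)·0.0000)/1.01=0.4014; Δ=(1.0000−0.0000)/(290.4768−203.0976)=0.0114; B=V−Δ·S=-2.3013
Node (0,0) S=192.0000: V=(p*·0.4014+(1−p*)·0.0000)/1.01=0.1611; Δ=(0.4014−0.0000)/(236.1600−165.1200)=0.0057; B=V−Δ·S=-0.9237
Check: Δ(0,0)·S0 + B(0,0) = 0.1611 = V0.

(0,0): Delta=0.0057 Bond=-0.9237
(1,0): Delta=0.0000 Bond=0.0000
(1,1): Delta=0.0114 Bond=-2.3013
V0=0.1611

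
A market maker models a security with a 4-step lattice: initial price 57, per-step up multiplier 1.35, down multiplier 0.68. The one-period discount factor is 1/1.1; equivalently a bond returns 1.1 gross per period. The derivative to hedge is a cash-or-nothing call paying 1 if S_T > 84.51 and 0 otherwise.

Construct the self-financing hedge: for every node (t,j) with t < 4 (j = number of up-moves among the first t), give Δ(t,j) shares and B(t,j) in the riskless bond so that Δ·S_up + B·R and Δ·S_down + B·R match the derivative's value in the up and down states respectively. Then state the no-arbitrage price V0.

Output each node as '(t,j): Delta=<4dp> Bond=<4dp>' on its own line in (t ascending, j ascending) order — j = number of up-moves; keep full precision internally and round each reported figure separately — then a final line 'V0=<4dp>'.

The replicating-portfolio and risk-neutral prices coincide; use p* = (1.1−0.68)/(1.35−0.68) = 0.6269 for the latter.
Terminal values V(4,·): V(4,0)=0.0000, V(4,1)=0.0000, V(4,2)=0.0000, V(4,3)=1.0000, V(4,4)=1.0000
(3,0): S=17.9226. Δ = (V_up−V_dn)/(S_up−S_dn) = (0.0000−0.0000)/(24.1955−12.1874) = 0.0000. V = [p*·0.0000 + (1−p*)·0.0000]/1.1 = 0.0000. B = V − Δ·S = 0.0000.
(3,1): S=35.5817. Δ = (V_up−V_dn)/(S_up−S_dn) = (0.0000−0.0000)/(48.0353−24.1955) = 0.0000. V = [p*·0.0000 + (1−p*)·0.0000]/1.1 = 0.0000. B = V − Δ·S = 0.0000.
(3,2): S=70.6401. Δ = (V_up−V_dn)/(S_up−S_dn) = (1.0000−0.0000)/(95.3641−48.0353) = 0.0211. V = [p*·1.0000 + (1−p*)·0.0000]/1.1 = 0.5699. B = V − Δ·S = -0.9227.
(3,3): S=140.2414. Δ = (V_up−V_dn)/(S_up−S_dn) = (1.0000−1.0000)/(189.3259−95.3641) = 0.0000. V = [p*·1.0000 + (1−p*)·1.0000]/1.1 = 0.9091. B = V − Δ·S = 0.9091.
(2,0): S=26.3568. Δ = (V_up−V_dn)/(S_up−S_dn) = (0.0000−0.0000)/(35.5817−17.9226) = 0.0000. V = [p*·0.0000 + (1−p*)·0.0000]/1.1 = 0.0000. B = V − Δ·S = 0.0000.
(2,1): S=52.3260. Δ = (V_up−V_dn)/(S_up−S_dn) = (0.5699−0.0000)/(70.6401−35.5817) = 0.0163. V = [p*·0.5699 + (1−p*)·0.0000]/1.1 = 0.3248. B = V − Δ·S = -0.5258.
(2,2): S=103.8825. Δ = (V_up−V_dn)/(S_up−S_dn) = (0.9091−0.5699)/(140.2414−70.6401) = 0.0049. V = [p*·0.9091 + (1−p*)·0.5699]/1.1 = 0.7114. B = V − Δ·S = 0.2051.
(1,0): S=38.7600. Δ = (V_up−V_dn)/(S_up−S_dn) = (0.3248−0.0000)/(52.3260−26.3568) = 0.0125. V = [p*·0.3248 + (1−p*)·0.0000]/1.1 = 0.1851. B = V − Δ·S = -0.2996.
(1,1): S=76.9500. Δ = (V_up−V_dn)/(S_up−S_dn) = (0.7114−0.3248)/(103.8825−52.3260) = 0.0075. V = [p*·0.7114 + (1−p*)·0.3248]/1.1 = 0.5156. B = V − Δ·S = -0.0615.
(0,0): S=57.0000. Δ = (V_up−V_dn)/(S_up−S_dn) = (0.5156−0.1851)/(76.9500−38.7600) = 0.0087. V = [p*·0.5156 + (1−p*)·0.1851]/1.1 = 0.3566. B = V − Δ·S = -0.1367.
Each (Δ,B) replicates both successor values, so the strategy is self-financing and V0 is arbitrage-free.

(0,0): Delta=0.0087 Bond=-0.1367
(1,0): Delta=0.0125 Bond=-0.2996
(1,1): Delta=0.0075 Bond=-0.0615
(2,0): Delta=0.0000 Bond=0.0000
(2,1): Delta=0.0163 Bond=-0.5258
(2,2): Delta=0.0049 Bond=0.2051
(3,0): Delta=0.0000 Bond=0.0000
(3,1): Delta=0.0000 Bond=0.0000
(3,2): Delta=0.0211 Bond=-0.9227
(3,3): Delta=0.0000 Bond=0.9091
V0=0.3566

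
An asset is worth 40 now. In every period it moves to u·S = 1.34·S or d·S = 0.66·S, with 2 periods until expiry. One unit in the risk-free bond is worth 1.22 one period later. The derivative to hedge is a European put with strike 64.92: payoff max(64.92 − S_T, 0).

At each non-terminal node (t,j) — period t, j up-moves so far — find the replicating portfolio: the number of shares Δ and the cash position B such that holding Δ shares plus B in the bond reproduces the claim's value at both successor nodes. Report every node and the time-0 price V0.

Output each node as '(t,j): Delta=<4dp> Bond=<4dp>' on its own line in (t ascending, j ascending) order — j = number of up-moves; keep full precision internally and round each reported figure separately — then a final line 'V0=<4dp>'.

The replicating-portfolio and risk-neutral prices coincide; use p* = (1.22−0.66)/(1.34−0.66) = 0.8235 for the latter.
Terminal payoffs: V(2,0)=47.4960, V(2,1)=29.5440, V(2,2)=0.0000
  t=1,j=0: stock 26.4000 → up 35.3760 (V=29.5440), down 17.4240 (V=47.4960). Price 26.8131; hedge Δ=-1.0000, bond B=53.2131.
  t=1,j=1: stock 53.6000 → up 71.8240 (V=0.0000), down 35.3760 (V=29.5440). Price 4.2735; hedge Δ=-0.8106, bond B=47.7205.
  t=0,j=0: stock 40.0000 → up 53.6000 (V=4.2735), down 26.4000 (V=26.8131). Price 6.7632; hedge Δ=-0.8287, bond B=39.9097.
Check: Δ(0,0)·S0 + B(0,0) = 6.7632 = V0.

(0,0): Delta=-0.8287 Bond=39.9097
(1,0): Delta=-1.0000 Bond=53.2131
(1,1): Delta=-0.8106 Bond=47.7205
V0=6.7632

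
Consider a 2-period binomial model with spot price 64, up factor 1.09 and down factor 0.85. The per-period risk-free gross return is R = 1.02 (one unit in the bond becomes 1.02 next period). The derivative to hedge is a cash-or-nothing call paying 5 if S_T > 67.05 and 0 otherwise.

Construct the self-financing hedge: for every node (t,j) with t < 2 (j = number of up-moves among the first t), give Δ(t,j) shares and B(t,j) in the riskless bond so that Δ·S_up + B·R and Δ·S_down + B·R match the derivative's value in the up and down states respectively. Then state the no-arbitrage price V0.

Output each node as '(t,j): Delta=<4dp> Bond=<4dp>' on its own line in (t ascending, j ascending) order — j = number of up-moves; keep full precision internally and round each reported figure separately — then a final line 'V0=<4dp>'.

Since d<R<u, set p* = (R−d)/(u−d) = 0.7083; price each node as the discounted p*-expectation of its children.
Terminal payoffs: V(2,0)=0.0000, V(2,1)=0.0000, V(2,2)=5.0000
(1,0): S=54.4000. Δ = (V_up−V_dn)/(S_up−S_dn) = (0.0000−0.0000)/(59.2960−46.2400) = 0.0000. V = [p*·0.0000 + (1−p*)·0.0000]/1.02 = 0.0000. B = V − Δ·S = 0.0000.
(1,1): S=69.7600. Δ = (V_up−V_dn)/(S_up−S_dn) = (5.0000−0.0000)/(76.0384−59.2960) = 0.2986. V = [p*·5.0000 + (1−p*)·0.0000]/1.02 = 3.4722. B = V − Δ·S = -17.3611.
(0,0): S=64.0000. Δ = (V_up−V_dn)/(S_up−S_dn) = (3.4722−0.0000)/(69.7600−54.4000) = 0.2261. V = [p*·3.4722 + (1−p*)·0.0000]/1.02 = 2.4113. B = V − Δ·S = -12.0563.
The time-0 hedge costs 2.4113, which is the no-arbitrage price.

(0,0): Delta=0.2261 Bond=-12.0563
(1,0): Delta=0.0000 Bond=0.0000
(1,1): Delta=0.2986 Bond=-17.3611
V0=2.4113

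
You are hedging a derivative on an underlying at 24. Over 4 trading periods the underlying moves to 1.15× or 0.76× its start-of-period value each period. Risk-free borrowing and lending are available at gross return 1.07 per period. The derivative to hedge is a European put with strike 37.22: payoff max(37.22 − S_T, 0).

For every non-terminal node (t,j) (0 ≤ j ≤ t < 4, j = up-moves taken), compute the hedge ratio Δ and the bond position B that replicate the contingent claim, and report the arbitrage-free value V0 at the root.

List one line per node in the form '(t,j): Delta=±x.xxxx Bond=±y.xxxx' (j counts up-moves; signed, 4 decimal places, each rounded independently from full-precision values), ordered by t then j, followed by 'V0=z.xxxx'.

Under the risk-neutral measure, an up-move has probability p* = (R−d)/(u−d) = 0.7949 and values discount at R = 1.07.
At expiry t=4: V(4,0)=29.2131, V(4,1)=25.1043, V(4,2)=18.8870, V(4,3)=9.4792, V(4,4)=0.0000
Node (3,0) S=10.5354: V=(p*·25.1043+(1−p*)·29.2131)/1.07=24.2496; Δ=(25.1043−29.2131)/(12.1157−8.0069)=-1.0000; B=V−Δ·S=34.7850
Node (3,1) S=15.9418: V=(p*·18.8870+(1−p*)·25.1043)/1.07=18.8433; Δ=(18.8870−25.1043)/(18.3330−12.1157)=-1.0000; B=V−Δ·S=34.7850
Node (3,2) S=24.1224: V=(p*·9.4792+(1−p*)·18.8870)/1.07=10.6626; Δ=(9.4792−18.8870)/(27.7408−18.3330)=-1.0000; B=V−Δ·S=34.7850
Node (3,3) S=36.5010: V=(p*·0.0000+(1−p*)·9.4792)/1.07=1.8173; Δ=(0.0000−9.4792)/(41.9761−27.7408)=-0.6659; B=V−Δ·S=26.1230
Node (2,0) S=13.8624: V=(p*·18.8433+(1−p*)·24.2496)/1.07=18.6470; Δ=(18.8433−24.2496)/(15.9418−10.5354)=-1.0000; B=V−Δ·S=32.5094
Node (2,1) S=20.9760: V=(p*·10.6626+(1−p*)·18.8433)/1.07=11.5334; Δ=(10.6626−18.8433)/(24.1224−15.9418)=-1.0000; B=V−Δ·S=32.5094
Node (2,2) S=31.7400: V=(p*·1.8173+(1−p*)·10.6626)/1.07=3.3941; Δ=(1.8173−10.6626)/(36.5010−24.1224)=-0.7146; B=V−Δ·S=26.0746
Node (1,0) S=18.2400: V=(p*·11.5334+(1−p*)·18.6470)/1.07=12.1426; Δ=(11.5334−18.6470)/(20.9760−13.8624)=-1.0000; B=V−Δ·S=30.3826
Node (1,1) S=27.6000: V=(p*·3.3941+(1−p*)·11.5334)/1.07=4.7324; Δ=(3.3941−11.5334)/(31.7400−20.9760)=-0.7562; B=V−Δ·S=25.6024
Node (0,0) S=24.0000: V=(p*·4.7324+(1−p*)·12.1426)/1.07=5.8434; Δ=(4.7324−12.1426)/(27.6000−18.2400)=-0.7917; B=V−Δ·S=24.8439
Self-financing check: at every node Δ·S+B equals the discounted successor values.

(0,0): Delta=-0.7917 Bond=24.8439
(1,0): Delta=-1.0000 Bond=30.3826
(1,1): Delta=-0.7562 Bond=25.6024
(2,0): Delta=-1.0000 Bond=32.5094
(2,1): Delta=-1.0000 Bond=32.5094
(2,2): Delta=-0.7146 Bond=26.0746
(3,0): Delta=-1.0000 Bond=34.7850
(3,1): Delta=-1.0000 Bond=34.7850
(3,2): Delta=-1.0000 Bond=34.7850
(3,3): Delta=-0.6659 Bond=26.1230
V0=5.8434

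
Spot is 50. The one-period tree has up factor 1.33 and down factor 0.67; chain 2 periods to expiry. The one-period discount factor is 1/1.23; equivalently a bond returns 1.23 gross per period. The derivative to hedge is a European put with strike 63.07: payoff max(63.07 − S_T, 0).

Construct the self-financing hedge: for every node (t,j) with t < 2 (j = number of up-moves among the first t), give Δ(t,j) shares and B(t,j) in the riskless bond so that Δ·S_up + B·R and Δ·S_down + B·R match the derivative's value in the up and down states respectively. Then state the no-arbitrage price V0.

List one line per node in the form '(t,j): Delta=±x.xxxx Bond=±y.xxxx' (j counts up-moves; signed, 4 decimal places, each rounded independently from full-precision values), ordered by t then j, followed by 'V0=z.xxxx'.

No-arbitrage ⇒ martingale measure with p* = (R−d)/(u−d) = 0.8485.
Terminal payoffs: V(2,0)=40.6250, V(2,1)=18.5150, V(2,2)=0.0000
  t=1,j=0: stock 33.5000 → up 44.5550 (V=18.5150), down 22.4450 (V=40.6250). Price 17.7764; hedge Δ=-1.0000, bond B=51.2764.
  t=1,j=1: stock 66.5000 → up 88.4450 (V=0.0000), down 44.5550 (V=18.5150). Price 2.2807; hedge Δ=-0.4219, bond B=30.3338.
  t=0,j=0: stock 50.0000 → up 66.5000 (V=2.2807), down 33.5000 (V=17.7764). Price 3.7631; hedge Δ=-0.4696, bond B=27.2414.
Self-financing check: at every node Δ·S+B equals the discounted successor values.

(0,0): Delta=-0.4696 Bond=27.2414
(1,0): Delta=-1.0000 Bond=51.2764
(1,1): Delta=-0.4219 Bond=30.3338
V0=3.7631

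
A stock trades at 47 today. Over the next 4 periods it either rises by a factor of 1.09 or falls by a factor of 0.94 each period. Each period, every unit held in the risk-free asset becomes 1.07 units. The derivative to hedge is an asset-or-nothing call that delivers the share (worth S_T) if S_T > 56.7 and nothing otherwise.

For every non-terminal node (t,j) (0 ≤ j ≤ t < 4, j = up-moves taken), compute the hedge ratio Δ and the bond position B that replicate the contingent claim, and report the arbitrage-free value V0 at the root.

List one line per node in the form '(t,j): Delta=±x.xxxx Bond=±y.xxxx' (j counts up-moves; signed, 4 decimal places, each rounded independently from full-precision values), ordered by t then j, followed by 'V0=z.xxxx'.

No-arbitrage ⇒ martingale measure with p* = (R−d)/(u−d) = 0.8667.
Payoff layer (t=4): V(4,0)=0.0000, V(4,1)=0.0000, V(4,2)=0.0000, V(4,3)=57.2144, V(4,4)=66.3443
  t=3,j=0: stock 39.0374 → up 42.5508 (V=0.0000), down 36.6952 (V=0.0000). Price 0.0000; hedge Δ=0.0000, bond B=0.0000.
  t=3,j=1: stock 45.2668 → up 49.3408 (V=0.0000), down 42.5508 (V=0.0000). Price 0.0000; hedge Δ=0.0000, bond B=0.0000.
  t=3,j=2: stock 52.4903 → up 57.2144 (V=57.2144), down 49.3408 (V=0.0000). Price 46.3419; hedge Δ=7.2667, bond B=-335.0873.
  t=3,j=3: stock 60.8664 → up 66.3443 (V=66.3443), down 57.2144 (V=57.2144). Price 60.8664; hedge Δ=1.0000, bond B=0.0000.
  t=2,j=0: stock 41.5292 → up 45.2668 (V=0.0000), down 39.0374 (V=0.0000). Price 0.0000; hedge Δ=0.0000, bond B=0.0000.
  t=2,j=1: stock 48.1562 → up 52.4903 (V=46.3419), down 45.2668 (V=0.0000). Price 37.5355; hedge Δ=6.4155, bond B=-271.4103.
  t=2,j=2: stock 55.8407 → up 60.8664 (V=60.8664), down 52.4903 (V=46.3419). Price 55.0745; hedge Δ=1.7340, bond B=-41.7554.
  t=1,j=0: stock 44.1800 → up 48.1562 (V=37.5355), down 41.5292 (V=0.0000). Price 30.4026; hedge Δ=5.6640, bond B=-219.8339.
  t=1,j=1: stock 51.2300 → up 55.8407 (V=55.0745), down 48.1562 (V=37.5355). Price 49.2860; hedge Δ=2.2824, bond B=-67.6412.
  t=0,j=0: stock 47.0000 → up 51.2300 (V=49.2860), down 44.1800 (V=30.4026). Price 43.7086; hedge Δ=2.6785, bond B=-82.1809.
Each (Δ,B) replicates both successor values, so the strategy is self-financing and V0 is arbitrage-free.

(0,0): Delta=2.6785 Bond=-82.1809
(1,0): Delta=5.6640 Bond=-219.8339
(1,1): Delta=2.2824 Bond=-67.6412
(2,0): Delta=0.0000 Bond=0.0000
(2,1): Delta=6.4155 Bond=-271.4103
(2,2): Delta=1.7340 Bond=-41.7554
(3,0): Delta=0.0000 Bond=0.0000
(3,1): Delta=0.0000 Bond=0.0000
(3,2): Delta=7.2667 Bond=-335.0873
(3,3): Delta=1.0000 Bond=0.0000
V0=43.7086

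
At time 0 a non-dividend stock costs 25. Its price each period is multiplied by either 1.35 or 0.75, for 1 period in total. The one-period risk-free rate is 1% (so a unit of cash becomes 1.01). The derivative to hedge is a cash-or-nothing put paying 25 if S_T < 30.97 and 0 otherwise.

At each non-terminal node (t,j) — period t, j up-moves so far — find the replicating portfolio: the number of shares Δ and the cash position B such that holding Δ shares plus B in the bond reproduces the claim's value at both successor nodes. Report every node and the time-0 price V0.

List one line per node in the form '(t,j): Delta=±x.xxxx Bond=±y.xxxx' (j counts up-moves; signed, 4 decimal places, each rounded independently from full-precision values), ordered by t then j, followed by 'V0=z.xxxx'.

(0,0): Delta=-1.6667 Bond=55.6931
V0=14.0264

Since d<R<u, set p* = (R−d)/(u−d) = 0.4333; price each node as the discounted p*-expectation of its children.
At expiry t=1: V(1,0)=25.0000, V(1,1)=0.0000
  t=0,j=0: stock 25.0000 → up 33.7500 (V=0.0000), down 18.7500 (V=25.0000). Price 14.0264; hedge Δ=-1.6667, bond B=55.6931.
Self-financing check: at every node Δ·S+B equals the discounted successor values.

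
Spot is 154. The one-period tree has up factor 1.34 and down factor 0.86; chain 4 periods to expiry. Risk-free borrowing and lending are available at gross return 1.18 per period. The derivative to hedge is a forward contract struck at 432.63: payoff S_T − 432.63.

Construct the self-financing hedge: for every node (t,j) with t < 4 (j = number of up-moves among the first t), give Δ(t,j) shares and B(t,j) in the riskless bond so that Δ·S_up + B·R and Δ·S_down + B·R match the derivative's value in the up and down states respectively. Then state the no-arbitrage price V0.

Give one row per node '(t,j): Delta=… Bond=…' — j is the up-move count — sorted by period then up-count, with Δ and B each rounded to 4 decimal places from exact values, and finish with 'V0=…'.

Since d<R<u, set p* = (R−d)/(u−d) = 0.6667; price each node as the discounted p*-expectation of its children.
Terminal values V(4,·): V(4,0)=-348.3907, V(4,1)=-301.3735, V(4,2)=-228.1140, V(4,3)=-113.9656, V(4,4)=63.8936
(3,0): S=97.9526. Δ = (V_up−V_dn)/(S_up−S_dn) = (-301.3735−-348.3907)/(131.2565−84.2393) = 1.0000. V = [p*·-301.3735 + (1−p*)·-348.3907]/1.18 = -268.6830. B = V − Δ·S = -366.6356.
(3,1): S=152.6239. Δ = (V_up−V_dn)/(S_up−S_dn) = (-228.1140−-301.3735)/(204.5160−131.2565) = 1.0000. V = [p*·-228.1140 + (1−p*)·-301.3735]/1.18 = -214.0117. B = V − Δ·S = -366.6356.
(3,2): S=237.8093. Δ = (V_up−V_dn)/(S_up−S_dn) = (-113.9656−-228.1140)/(318.6644−204.5160) = 1.0000. V = [p*·-113.9656 + (1−p*)·-228.1140]/1.18 = -128.8263. B = V − Δ·S = -366.6356.
(3,3): S=370.5400. Δ = (V_up−V_dn)/(S_up−S_dn) = (63.8936−-113.9656)/(496.5236−318.6644) = 1.0000. V = [p*·63.8936 + (1−p*)·-113.9656]/1.18 = 3.9044. B = V − Δ·S = -366.6356.
(2,0): S=113.8984. Δ = (V_up−V_dn)/(S_up−S_dn) = (-214.0117−-268.6830)/(152.6239−97.9526) = 1.0000. V = [p*·-214.0117 + (1−p*)·-268.6830]/1.18 = -196.8097. B = V − Δ·S = -310.7081.
(2,1): S=177.4696. Δ = (V_up−V_dn)/(S_up−S_dn) = (-128.8263−-214.0117)/(237.8093−152.6239) = 1.0000. V = [p*·-128.8263 + (1−p*)·-214.0117]/1.18 = -133.2385. B = V − Δ·S = -310.7081.
(2,2): S=276.5224. Δ = (V_up−V_dn)/(S_up−S_dn) = (3.9044−-128.8263)/(370.5400−237.8093) = 1.0000. V = [p*·3.9044 + (1−p*)·-128.8263]/1.18 = -34.1857. B = V − Δ·S = -310.7081.
(1,0): S=132.4400. Δ = (V_up−V_dn)/(S_up−S_dn) = (-133.2385−-196.8097)/(177.4696−113.8984) = 1.0000. V = [p*·-133.2385 + (1−p*)·-196.8097]/1.18 = -130.8720. B = V − Δ·S = -263.3120.
(1,1): S=206.3600. Δ = (V_up−V_dn)/(S_up−S_dn) = (-34.1857−-133.2385)/(276.5224−177.4696) = 1.0000. V = [p*·-34.1857 + (1−p*)·-133.2385]/1.18 = -56.9520. B = V − Δ·S = -263.3120.
(0,0): S=154.0000. Δ = (V_up−V_dn)/(S_up−S_dn) = (-56.9520−-130.8720)/(206.3600−132.4400) = 1.0000. V = [p*·-56.9520 + (1−p*)·-130.8720]/1.18 = -69.1457. B = V − Δ·S = -223.1457.
Root portfolio cost Δ·154+B reproduces V0=-69.1457.

(0,0): Delta=1.0000 Bond=-223.1457
(1,0): Delta=1.0000 Bond=-263.3120
(1,1): Delta=1.0000 Bond=-263.3120
(2,0): Delta=1.0000 Bond=-310.7081
(2,1): Delta=1.0000 Bond=-310.7081
(2,2): Delta=1.0000 Bond=-310.7081
(3,0): Delta=1.0000 Bond=-366.6356
(3,1): Delta=1.0000 Bond=-366.6356
(3,2): Delta=1.0000 Bond=-366.6356
(3,3): Delta=1.0000 Bond=-366.6356
V0=-69.1457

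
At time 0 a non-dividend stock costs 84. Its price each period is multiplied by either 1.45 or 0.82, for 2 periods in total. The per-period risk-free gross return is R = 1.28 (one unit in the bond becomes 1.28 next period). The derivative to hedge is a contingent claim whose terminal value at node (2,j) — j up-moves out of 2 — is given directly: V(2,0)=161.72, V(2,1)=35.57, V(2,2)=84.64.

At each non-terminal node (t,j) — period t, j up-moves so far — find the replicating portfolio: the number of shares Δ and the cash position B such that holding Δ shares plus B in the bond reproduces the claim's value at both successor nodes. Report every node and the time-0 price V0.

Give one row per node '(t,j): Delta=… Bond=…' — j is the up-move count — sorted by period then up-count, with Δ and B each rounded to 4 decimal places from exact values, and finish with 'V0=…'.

(0,0): Delta=0.0264 Bond=41.0661
(1,0): Delta=-2.9071 Bond=254.6213
(1,1): Delta=0.6395 Bond=-22.1085
V0=43.2839

No-arbitrage ⇒ martingale measure with p* = (R−d)/(u−d) = 0.7302.
Payoff layer (t=2): V(2,0)=161.7200, V(2,1)=35.5700, V(2,2)=84.6400
(1,0): S=68.8800. Δ = (V_up−V_dn)/(S_up−S_dn) = (35.5700−161.7200)/(99.8760−56.4816) = -2.9071. V = [p*·35.5700 + (1−p*)·161.7200]/1.28 = 54.3832. B = V − Δ·S = 254.6213.
(1,1): S=121.8000. Δ = (V_up−V_dn)/(S_up−S_dn) = (84.6400−35.5700)/(176.6100−99.8760) = 0.6395. V = [p*·84.6400 + (1−p*)·35.5700]/1.28 = 55.7804. B = V − Δ·S = -22.1085.
(0,0): S=84.0000. Δ = (V_up−V_dn)/(S_up−S_dn) = (55.7804−54.3832)/(121.8000−68.8800) = 0.0264. V = [p*·55.7804 + (1−p*)·54.3832]/1.28 = 43.2839. B = V − Δ·S = 41.0661.
Root portfolio cost Δ·84+B reproduces V0=43.2839.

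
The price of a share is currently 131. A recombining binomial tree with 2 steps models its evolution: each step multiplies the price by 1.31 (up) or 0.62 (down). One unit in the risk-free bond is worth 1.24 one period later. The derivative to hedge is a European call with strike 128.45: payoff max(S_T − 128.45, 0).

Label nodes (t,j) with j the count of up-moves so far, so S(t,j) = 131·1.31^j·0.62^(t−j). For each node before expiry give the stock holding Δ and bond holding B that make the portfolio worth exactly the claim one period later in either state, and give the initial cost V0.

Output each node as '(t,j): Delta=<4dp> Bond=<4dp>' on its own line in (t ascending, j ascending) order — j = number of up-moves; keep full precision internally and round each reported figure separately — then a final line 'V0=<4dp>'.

(0,0): Delta=0.7725 Bond=-50.5981
(1,0): Delta=0.0000 Bond=0.0000
(1,1): Delta=0.8138 Bond=-69.8254
V0=50.5981

Risk-neutral probability p* = (R−d)/(u−d) = (1.24−0.62)/(1.31−0.62) = 0.8986.
At expiry t=2: V(2,0)=0.0000, V(2,1)=0.0000, V(2,2)=96.3591
  t=1,j=0: stock 81.2200 → up 106.3982 (V=0.0000), down 50.3564 (V=0.0000). Price 0.0000; hedge Δ=0.0000, bond B=0.0000.
  t=1,j=1: stock 171.6100 → up 224.8091 (V=96.3591), down 106.3982 (V=0.0000). Price 69.8254; hedge Δ=0.8138, bond B=-69.8254.
  t=0,j=0: stock 131.0000 → up 171.6100 (V=69.8254), down 81.2200 (V=0.0000). Price 50.5981; hedge Δ=0.7725, bond B=-50.5981.
The time-0 hedge costs 50.5981, which is the no-arbitrage price.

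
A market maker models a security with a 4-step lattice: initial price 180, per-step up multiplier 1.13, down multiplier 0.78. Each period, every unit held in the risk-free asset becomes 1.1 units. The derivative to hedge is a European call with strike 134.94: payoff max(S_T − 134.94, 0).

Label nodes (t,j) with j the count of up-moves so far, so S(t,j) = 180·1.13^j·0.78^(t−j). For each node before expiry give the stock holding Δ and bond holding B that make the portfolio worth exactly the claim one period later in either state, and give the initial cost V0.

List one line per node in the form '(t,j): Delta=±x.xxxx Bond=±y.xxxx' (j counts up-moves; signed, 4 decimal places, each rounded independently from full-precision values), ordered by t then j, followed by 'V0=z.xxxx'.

(0,0): Delta=0.9905 Bond=-90.4007
(1,0): Delta=0.8950 Bond=-86.0323
(1,1): Delta=0.9967 Bond=-100.6978
(2,0): Delta=0.1062 Bond=-8.2443
(2,1): Delta=0.9461 Bond=-102.7346
(2,2): Delta=1.0000 Bond=-111.5207
(3,0): Delta=0.0000 Bond=0.0000
(3,1): Delta=0.1130 Bond=-9.9189
(3,2): Delta=1.0000 Bond=-122.6727
(3,3): Delta=1.0000 Bond=-122.6727
V0=87.8971

Since d<R<u, set p* = (R−d)/(u−d) = 0.9143; price each node as the discounted p*-expectation of its children.
Payoff layer (t=4): V(4,0)=0.0000, V(4,1)=0.0000, V(4,2)=4.8959, V(4,3)=67.6427, V(4,4)=158.5452
  t=3,j=0: stock 85.4194 → up 96.5239 (V=0.0000), down 66.6271 (V=0.0000). Price 0.0000; hedge Δ=0.0000, bond B=0.0000.
  t=3,j=1: stock 123.7486 → up 139.8359 (V=4.8959), down 96.5239 (V=0.0000). Price 4.0693; hedge Δ=0.1130, bond B=-9.9189.
  t=3,j=2: stock 179.2768 → up 202.5827 (V=67.6427), down 139.8359 (V=4.8959). Price 56.6040; hedge Δ=1.0000, bond B=-122.6727.
  t=3,j=3: stock 259.7215 → up 293.4852 (V=158.5452), down 202.5827 (V=67.6427). Price 137.0487; hedge Δ=1.0000, bond B=-122.6727.
  t=2,j=0: stock 109.5120 → up 123.7486 (V=4.0693), down 85.4194 (V=0.0000). Price 3.3823; hedge Δ=0.1062, bond B=-8.2443.
  t=2,j=1: stock 158.6520 → up 179.2768 (V=56.6040), down 123.7486 (V=4.0693). Price 47.3646; hedge Δ=0.9461, bond B=-102.7346.
  t=2,j=2: stock 229.8420 → up 259.7215 (V=137.0487), down 179.2768 (V=56.6040). Price 118.3213; hedge Δ=1.0000, bond B=-111.5207.
  t=1,j=0: stock 140.4000 → up 158.6520 (V=47.3646), down 109.5120 (V=3.3823). Price 39.6315; hedge Δ=0.8950, bond B=-86.0323.
  t=1,j=1: stock 203.4000 → up 229.8420 (V=118.3213), down 158.6520 (V=47.3646). Price 102.0358; hedge Δ=0.9967, bond B=-100.6978.
  t=0,j=0: stock 180.0000 → up 203.4000 (V=102.0358), down 140.4000 (V=39.6315). Price 87.8971; hedge Δ=0.9905, bond B=-90.4007.
Self-financing check: at every node Δ·S+B equals the discounted successor values.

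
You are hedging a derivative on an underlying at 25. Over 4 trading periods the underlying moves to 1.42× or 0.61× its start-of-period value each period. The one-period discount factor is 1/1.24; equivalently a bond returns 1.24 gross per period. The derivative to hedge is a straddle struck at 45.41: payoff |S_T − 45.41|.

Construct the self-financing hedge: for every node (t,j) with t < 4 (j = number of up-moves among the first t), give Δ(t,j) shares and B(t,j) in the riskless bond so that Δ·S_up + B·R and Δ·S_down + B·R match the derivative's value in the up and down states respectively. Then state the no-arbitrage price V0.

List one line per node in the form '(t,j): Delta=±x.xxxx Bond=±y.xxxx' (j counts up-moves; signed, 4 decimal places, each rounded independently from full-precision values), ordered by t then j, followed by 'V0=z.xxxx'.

The replicating-portfolio and risk-neutral prices coincide; use p* = (1.24−0.61)/(1.42−0.61) = 0.7778 for the latter.
At expiry t=4: V(4,0)=41.9485, V(4,1)=37.3522, V(4,2)=26.6524, V(4,3)=1.7449, V(4,4)=56.2367
(3,0): S=5.6745. Δ = (V_up−V_dn)/(S_up−S_dn) = (37.3522−41.9485)/(8.0578−3.4615) = -1.0000. V = [p*·37.3522 + (1−p*)·41.9485]/1.24 = 30.9464. B = V − Δ·S = 36.6210.
(3,1): S=13.2096. Δ = (V_up−V_dn)/(S_up−S_dn) = (26.6524−37.3522)/(18.7576−8.0578) = -1.0000. V = [p*·26.6524 + (1−p*)·37.3522]/1.24 = 23.4114. B = V − Δ·S = 36.6210.
(3,2): S=30.7501. Δ = (V_up−V_dn)/(S_up−S_dn) = (1.7449−26.6524)/(43.6651−18.7576) = -1.0000. V = [p*·1.7449 + (1−p*)·26.6524]/1.24 = 5.8709. B = V − Δ·S = 36.6210.
(3,3): S=71.5822. Δ = (V_up−V_dn)/(S_up−S_dn) = (56.2367−1.7449)/(101.6467−43.6651) = 0.9398. V = [p*·56.2367 + (1−p*)·1.7449]/1.24 = 35.5866. B = V − Δ·S = -31.6873.
(2,0): S=9.3025. Δ = (V_up−V_dn)/(S_up−S_dn) = (23.4114−30.9464)/(13.2096−5.6745) = -1.0000. V = [p*·23.4114 + (1−p*)·30.9464]/1.24 = 20.2305. B = V − Δ·S = 29.5330.
(2,1): S=21.6550. Δ = (V_up−V_dn)/(S_up−S_dn) = (5.8709−23.4114)/(30.7501−13.2096) = -1.0000. V = [p*·5.8709 + (1−p*)·23.4114]/1.24 = 7.8780. B = V − Δ·S = 29.5330.
(2,2): S=50.4100. Δ = (V_up−V_dn)/(S_up−S_dn) = (35.5866−5.8709)/(71.5822−30.7501) = 0.7278. V = [p*·35.5866 + (1−p*)·5.8709]/1.24 = 23.3735. B = V − Δ·S = -13.3126.
(1,0): S=15.2500. Δ = (V_up−V_dn)/(S_up−S_dn) = (7.8780−20.2305)/(21.6550−9.3025) = -1.0000. V = [p*·7.8780 + (1−p*)·20.2305]/1.24 = 8.5670. B = V − Δ·S = 23.8170.
(1,1): S=35.5000. Δ = (V_up−V_dn)/(S_up−S_dn) = (23.3735−7.8780)/(50.4100−21.6550) = 0.5389. V = [p*·23.3735 + (1−p*)·7.8780]/1.24 = 16.0726. B = V − Δ·S = -3.0576.
(0,0): S=25.0000. Δ = (V_up−V_dn)/(S_up−S_dn) = (16.0726−8.5670)/(35.5000−15.2500) = 0.3706. V = [p*·16.0726 + (1−p*)·8.5670]/1.24 = 11.6167. B = V − Δ·S = 2.3504.
The time-0 hedge costs 11.6167, which is the no-arbitrage price.

(0,0): Delta=0.3706 Bond=2.3504
(1,0): Delta=-1.0000 Bond=23.8170
(1,1): Delta=0.5389 Bond=-3.0576
(2,0): Delta=-1.0000 Bond=29.5330
(2,1): Delta=-1.0000 Bond=29.5330
(2,2): Delta=0.7278 Bond=-13.3126
(3,0): Delta=-1.0000 Bond=36.6210
(3,1): Delta=-1.0000 Bond=36.6210
(3,2): Delta=-1.0000 Bond=36.6210
(3,3): Delta=0.9398 Bond=-31.6873
V0=11.6167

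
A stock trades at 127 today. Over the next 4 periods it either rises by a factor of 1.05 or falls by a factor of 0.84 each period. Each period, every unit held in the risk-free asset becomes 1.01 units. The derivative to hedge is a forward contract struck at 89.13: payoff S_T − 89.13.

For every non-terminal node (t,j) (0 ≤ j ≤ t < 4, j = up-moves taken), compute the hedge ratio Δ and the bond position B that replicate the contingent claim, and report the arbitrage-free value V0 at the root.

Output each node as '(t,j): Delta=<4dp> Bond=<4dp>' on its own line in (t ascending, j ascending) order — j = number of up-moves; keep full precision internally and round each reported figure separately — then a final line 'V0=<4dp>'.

No-arbitrage ⇒ martingale measure with p* = (R−d)/(u−d) = 0.8095.
At expiry t=4: V(4,0)=-25.9003, V(4,1)=-10.0929, V(4,2)=9.6663, V(4,3)=34.3654, V(4,4)=65.2393
(3,0): S=75.2734. Δ = (V_up−V_dn)/(S_up−S_dn) = (-10.0929−-25.9003)/(79.0371−63.2297) = 1.0000. V = [p*·-10.0929 + (1−p*)·-25.9003]/1.01 = -12.9741. B = V − Δ·S = -88.2475.
(3,1): S=94.0918. Δ = (V_up−V_dn)/(S_up−S_dn) = (9.6663−-10.0929)/(98.7963−79.0371) = 1.0000. V = [p*·9.6663 + (1−p*)·-10.0929]/1.01 = 5.8442. B = V − Δ·S = -88.2475.
(3,2): S=117.6147. Δ = (V_up−V_dn)/(S_up−S_dn) = (34.3654−9.6663)/(123.4954−98.7963) = 1.0000. V = [p*·34.3654 + (1−p*)·9.6663]/1.01 = 29.3672. B = V − Δ·S = -88.2475.
(3,3): S=147.0184. Δ = (V_up−V_dn)/(S_up−S_dn) = (65.2393−34.3654)/(154.3693−123.4954) = 1.0000. V = [p*·65.2393 + (1−p*)·34.3654]/1.01 = 58.7709. B = V − Δ·S = -88.2475.
(2,0): S=89.6112. Δ = (V_up−V_dn)/(S_up−S_dn) = (5.8442−-12.9741)/(94.0918−75.2734) = 1.0000. V = [p*·5.8442 + (1−p*)·-12.9741]/1.01 = 2.2374. B = V − Δ·S = -87.3738.
(2,1): S=112.0140. Δ = (V_up−V_dn)/(S_up−S_dn) = (29.3672−5.8442)/(117.6147−94.0918) = 1.0000. V = [p*·29.3672 + (1−p*)·5.8442]/1.01 = 24.6402. B = V − Δ·S = -87.3738.
(2,2): S=140.0175. Δ = (V_up−V_dn)/(S_up−S_dn) = (58.7709−29.3672)/(147.0184−117.6147) = 1.0000. V = [p*·58.7709 + (1−p*)·29.3672]/1.01 = 52.6437. B = V − Δ·S = -87.3738.
(1,0): S=106.6800. Δ = (V_up−V_dn)/(S_up−S_dn) = (24.6402−2.2374)/(112.0140−89.6112) = 1.0000. V = [p*·24.6402 + (1−p*)·2.2374]/1.01 = 20.1713. B = V − Δ·S = -86.5087.
(1,1): S=133.3500. Δ = (V_up−V_dn)/(S_up−S_dn) = (52.6437−24.6402)/(140.0175−112.0140) = 1.0000. V = [p*·52.6437 + (1−p*)·24.6402]/1.01 = 46.8413. B = V − Δ·S = -86.5087.
(0,0): S=127.0000. Δ = (V_up−V_dn)/(S_up−S_dn) = (46.8413−20.1713)/(133.3500−106.6800) = 1.0000. V = [p*·46.8413 + (1−p*)·20.1713]/1.01 = 41.3478. B = V − Δ·S = -85.6522.
Self-financing check: at every node Δ·S+B equals the discounted successor values.

(0,0): Delta=1.0000 Bond=-85.6522
(1,0): Delta=1.0000 Bond=-86.5087
(1,1): Delta=1.0000 Bond=-86.5087
(2,0): Delta=1.0000 Bond=-87.3738
(2,1): Delta=1.0000 Bond=-87.3738
(2,2): Delta=1.0000 Bond=-87.3738
(3,0): Delta=1.0000 Bond=-88.2475
(3,1): Delta=1.0000 Bond=-88.2475
(3,2): Delta=1.0000 Bond=-88.2475
(3,3): Delta=1.0000 Bond=-88.2475
V0=41.3478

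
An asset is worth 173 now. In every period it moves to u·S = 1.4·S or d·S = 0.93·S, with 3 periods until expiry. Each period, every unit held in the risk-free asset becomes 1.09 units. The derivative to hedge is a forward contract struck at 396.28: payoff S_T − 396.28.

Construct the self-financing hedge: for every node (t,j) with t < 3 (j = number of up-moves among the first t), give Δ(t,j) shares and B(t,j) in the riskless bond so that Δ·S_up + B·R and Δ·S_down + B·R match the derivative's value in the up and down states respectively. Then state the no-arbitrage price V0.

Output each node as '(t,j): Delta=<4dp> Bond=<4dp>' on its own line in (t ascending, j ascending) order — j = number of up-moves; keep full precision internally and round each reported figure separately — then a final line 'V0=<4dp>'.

(0,0): Delta=1.0000 Bond=-306.0009
(1,0): Delta=1.0000 Bond=-333.5409
(1,1): Delta=1.0000 Bond=-333.5409
(2,0): Delta=1.0000 Bond=-363.5596
(2,1): Delta=1.0000 Bond=-363.5596
(2,2): Delta=1.0000 Bond=-363.5596
V0=-133.0009

No-arbitrage ⇒ martingale measure with p* = (R−d)/(u−d) = 0.3404.
At expiry t=3: V(3,0)=-257.1262, V(3,1)=-186.8012, V(3,2)=-80.9356, V(3,3)=78.4320
Node (2,0) S=149.6277: V=(p*·-186.8012+(1−p*)·-257.1262)/1.09=-213.9319; Δ=(-186.8012−-257.1262)/(209.4788−139.1538)=1.0000; B=V−Δ·S=-363.5596
Node (2,1) S=225.2460: V=(p*·-80.9356+(1−p*)·-186.8012)/1.09=-138.3136; Δ=(-80.9356−-186.8012)/(315.3444−209.4788)=1.0000; B=V−Δ·S=-363.5596
Node (2,2) S=339.0800: V=(p*·78.4320+(1−p*)·-80.9356)/1.09=-24.4796; Δ=(78.4320−-80.9356)/(474.7120−315.3444)=1.0000; B=V−Δ·S=-363.5596
Node (1,0) S=160.8900: V=(p*·-138.3136+(1−p*)·-213.9319)/1.09=-172.6509; Δ=(-138.3136−-213.9319)/(225.2460−149.6277)=1.0000; B=V−Δ·S=-333.5409
Node (1,1) S=242.2000: V=(p*·-24.4796+(1−p*)·-138.3136)/1.09=-91.3409; Δ=(-24.4796−-138.3136)/(339.0800−225.2460)=1.0000; B=V−Δ·S=-333.5409
Node (0,0) S=173.0000: V=(p*·-91.3409+(1−p*)·-172.6509)/1.09=-133.0009; Δ=(-91.3409−-172.6509)/(242.2000−160.8900)=1.0000; B=V−Δ·S=-306.0009
Check: Δ(0,0)·S0 + B(0,0) = -133.0009 = V0.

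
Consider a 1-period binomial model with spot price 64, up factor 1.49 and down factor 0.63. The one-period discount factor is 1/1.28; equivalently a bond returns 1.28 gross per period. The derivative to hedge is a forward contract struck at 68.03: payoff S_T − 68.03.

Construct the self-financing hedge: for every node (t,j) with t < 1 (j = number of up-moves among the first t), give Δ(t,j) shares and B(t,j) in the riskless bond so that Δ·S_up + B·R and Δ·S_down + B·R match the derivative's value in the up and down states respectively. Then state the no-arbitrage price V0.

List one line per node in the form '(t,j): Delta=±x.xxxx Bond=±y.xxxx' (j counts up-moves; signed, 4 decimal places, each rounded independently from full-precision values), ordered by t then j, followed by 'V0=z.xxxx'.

Since d<R<u, set p* = (R−d)/(u−d) = 0.7558; price each node as the discounted p*-expectation of its children.
Terminal payoffs: V(1,0)=-27.7100, V(1,1)=27.3300
Node (0,0) S=64.0000: V=(p*·27.3300+(1−p*)·-27.7100)/1.28=10.8516; Δ=(27.3300−-27.7100)/(95.3600−40.3200)=1.0000; B=V−Δ·S=-53.1484
Check: Δ(0,0)·S0 + B(0,0) = 10.8516 = V0.

(0,0): Delta=1.0000 Bond=-53.1484
V0=10.8516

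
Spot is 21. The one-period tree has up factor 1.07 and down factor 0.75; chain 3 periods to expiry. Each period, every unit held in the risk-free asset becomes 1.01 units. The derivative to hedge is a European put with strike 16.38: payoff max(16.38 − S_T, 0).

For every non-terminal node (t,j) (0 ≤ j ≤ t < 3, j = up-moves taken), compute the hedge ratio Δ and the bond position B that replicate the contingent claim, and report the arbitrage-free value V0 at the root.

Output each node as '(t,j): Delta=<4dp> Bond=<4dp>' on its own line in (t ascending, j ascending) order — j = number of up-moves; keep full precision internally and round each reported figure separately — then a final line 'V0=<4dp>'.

(0,0): Delta=-0.1856 Bond=4.2578
(1,0): Delta=-0.7363 Bond=12.9730
(1,1): Delta=-0.0966 Bond=2.2990
(2,0): Delta=-1.0000 Bond=16.2178
(2,1): Delta=-0.6936 Bond=12.3839
(2,2): Delta=0.0000 Bond=0.0000
V0=0.3592

Under the risk-neutral measure, an up-move has probability p* = (R−d)/(u−d) = 0.8125 and values discount at R = 1.01.
At expiry t=3: V(3,0)=7.5206, V(3,1)=3.7406, V(3,2)=0.0000, V(3,3)=0.0000
  t=2,j=0: stock 11.8125 → up 12.6394 (V=3.7406), down 8.8594 (V=7.5206). Price 4.4053; hedge Δ=-1.0000, bond B=16.2178.
  t=2,j=1: stock 16.8525 → up 18.0322 (V=0.0000), down 12.6394 (V=3.7406). Price 0.6944; hedge Δ=-0.6936, bond B=12.3839.
  t=2,j=2: stock 24.0429 → up 25.7259 (V=0.0000), down 18.0322 (V=0.0000). Price 0.0000; hedge Δ=0.0000, bond B=0.0000.
  t=1,j=0: stock 15.7500 → up 16.8525 (V=0.6944), down 11.8125 (V=4.4053). Price 1.3765; hedge Δ=-0.7363, bond B=12.9730.
  t=1,j=1: stock 22.4700 → up 24.0429 (V=0.0000), down 16.8525 (V=0.6944). Price 0.1289; hedge Δ=-0.0966, bond B=2.2990.
  t=0,j=0: stock 21.0000 → up 22.4700 (V=0.1289), down 15.7500 (V=1.3765). Price 0.3592; hedge Δ=-0.1856, bond B=4.2578.
Check: Δ(0,0)·S0 + B(0,0) = 0.3592 = V0.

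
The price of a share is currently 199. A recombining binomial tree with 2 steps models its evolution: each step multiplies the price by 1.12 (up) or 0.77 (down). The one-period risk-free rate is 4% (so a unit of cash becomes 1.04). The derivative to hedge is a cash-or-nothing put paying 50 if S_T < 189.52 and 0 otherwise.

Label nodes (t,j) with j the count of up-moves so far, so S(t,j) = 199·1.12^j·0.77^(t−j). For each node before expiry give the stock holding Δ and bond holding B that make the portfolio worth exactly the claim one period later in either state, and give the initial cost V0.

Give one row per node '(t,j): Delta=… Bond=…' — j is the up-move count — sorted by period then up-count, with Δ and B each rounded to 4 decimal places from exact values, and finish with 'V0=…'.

No-arbitrage ⇒ martingale measure with p* = (R−d)/(u−d) = 0.7714.
Payoff layer (t=2): V(2,0)=50.0000, V(2,1)=50.0000, V(2,2)=0.0000
Node (1,0) S=153.2300: V=(p*·50.0000+(1−p*)·50.0000)/1.04=48.0769; Δ=(50.0000−50.0000)/(171.6176−117.9871)=0.0000; B=V−Δ·S=48.0769
Node (1,1) S=222.8800: V=(p*·0.0000+(1−p*)·50.0000)/1.04=10.9890; Δ=(0.0000−50.0000)/(249.6256−171.6176)=-0.6410; B=V−Δ·S=153.8462
Node (0,0) S=199.0000: V=(p*·10.9890+(1−p*)·48.0769)/1.04=18.7175; Δ=(10.9890−48.0769)/(222.8800−153.2300)=-0.5325; B=V−Δ·S=124.6830
Self-financing check: at every node Δ·S+B equals the discounted successor values.

(0,0): Delta=-0.5325 Bond=124.6830
(1,0): Delta=0.0000 Bond=48.0769
(1,1): Delta=-0.6410 Bond=153.8462
V0=18.7175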